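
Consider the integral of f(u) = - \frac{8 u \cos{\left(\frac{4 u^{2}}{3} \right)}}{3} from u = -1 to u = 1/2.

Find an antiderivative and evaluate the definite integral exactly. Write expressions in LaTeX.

Antiderivative: F(u) = - \sin{\left(\frac{4 u^{2}}{3} \right)}; value = - \sin{\left(\frac{1}{3} \right)} + \sin{\left(\frac{4}{3} \right)}

The substitution w = \frac{4 u^{2}}{3} works: f is exactly (dF/dw)*(dw/du) for that inner function.
F(u) = - \sin{\left(\frac{4 u^{2}}{3} \right)} is an antiderivative of f.
Check: d/du[- \sin{\left(\frac{4 u^{2}}{3} \right)}] = - \frac{8 u \cos{\left(\frac{4 u^{2}}{3} \right)}}{3} = f(u).
F(1/2) = - \sin{\left(\frac{1}{3} \right)}; F(-1) = - \sin{\left(\frac{4}{3} \right)}.
Integral = F(1/2) - F(-1) = - \sin{\left(\frac{1}{3} \right)} + \sin{\left(\frac{4}{3} \right)}.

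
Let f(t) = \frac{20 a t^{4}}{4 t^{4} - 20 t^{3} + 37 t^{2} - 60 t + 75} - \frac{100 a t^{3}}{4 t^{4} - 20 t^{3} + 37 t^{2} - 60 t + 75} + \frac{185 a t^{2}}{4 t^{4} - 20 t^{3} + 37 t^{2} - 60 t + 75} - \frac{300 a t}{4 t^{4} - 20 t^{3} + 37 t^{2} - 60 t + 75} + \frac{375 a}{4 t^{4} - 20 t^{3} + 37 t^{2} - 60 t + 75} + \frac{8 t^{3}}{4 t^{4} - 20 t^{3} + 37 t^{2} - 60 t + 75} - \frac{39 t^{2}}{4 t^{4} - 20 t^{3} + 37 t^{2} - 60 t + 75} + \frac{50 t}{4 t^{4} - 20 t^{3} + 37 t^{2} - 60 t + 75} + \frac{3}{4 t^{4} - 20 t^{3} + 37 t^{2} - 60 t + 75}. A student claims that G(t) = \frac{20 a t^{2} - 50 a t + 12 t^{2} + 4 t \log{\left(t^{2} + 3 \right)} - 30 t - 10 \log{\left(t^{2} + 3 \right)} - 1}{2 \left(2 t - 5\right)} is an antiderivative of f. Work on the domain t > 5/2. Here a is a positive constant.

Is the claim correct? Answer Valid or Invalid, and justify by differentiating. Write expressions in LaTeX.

d/dt[G] = \frac{20 a t^{4} - 100 a t^{3} + 185 a t^{2} - 300 a t + 375 a + 12 t^{4} - 52 t^{3} + 72 t^{2} - 130 t + 228}{4 t^{4} - 20 t^{3} + 37 t^{2} - 60 t + 75}
d/dt[G] - f(t) = 3 != 0.

Invalid: d/dt[G] - f = 3, which is not 0.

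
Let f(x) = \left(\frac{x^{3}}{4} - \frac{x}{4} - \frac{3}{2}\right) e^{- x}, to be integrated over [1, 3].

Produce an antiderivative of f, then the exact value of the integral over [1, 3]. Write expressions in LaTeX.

f has the shape u'v + uv' for u = - \frac{x^{3}}{4} - \frac{3 x^{2}}{4} - \frac{5 x}{4} + \frac{1}{4} and v = e^{- x} — it is the derivative of the product u*v.
F(x) = \frac{\left(- x^{3} - 3 x^{2} - 5 x + 1\right) e^{- x}}{4} is an antiderivative of f.
Check: d/dx[\frac{\left(- x^{3} - 3 x^{2} - 5 x + 1\right) e^{- x}}{4}] = \frac{\left(x^{3} - x - 6\right) e^{- x}}{4}, which equals f(x).
F(3) = - \frac{17}{e^{3}}; F(1) = - \frac{2}{e}.
Integral = F(3) - F(1) = - \frac{17}{e^{3}} + \frac{2}{e}.

Antiderivative: F(x) = \frac{\left(- x^{3} - 3 x^{2} - 5 x + 1\right) e^{- x}}{4}; value = - \frac{17}{e^{3}} + \frac{2}{e}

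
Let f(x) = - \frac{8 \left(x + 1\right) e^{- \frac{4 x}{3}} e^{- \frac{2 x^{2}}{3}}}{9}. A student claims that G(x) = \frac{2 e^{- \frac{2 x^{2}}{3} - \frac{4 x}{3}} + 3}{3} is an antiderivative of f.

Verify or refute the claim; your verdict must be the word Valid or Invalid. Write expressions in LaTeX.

d/dx[G] = \frac{\left(- 8 x - 8\right) e^{- \frac{4 x}{3}} e^{- \frac{2 x^{2}}{3}}}{9}
This equals f(x) exactly, so the claim holds.

Valid: G'(x) = f(x).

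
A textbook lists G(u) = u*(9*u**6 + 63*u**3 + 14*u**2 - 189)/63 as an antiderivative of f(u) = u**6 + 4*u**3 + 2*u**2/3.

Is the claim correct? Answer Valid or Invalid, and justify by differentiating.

Invalid: d/du[G] - f = -3, which is not 0.

d/du[G] = u**6 + 4*u**3 + 2*u**2/3 - 3
d/du[G] - f(u) = -3 != 0.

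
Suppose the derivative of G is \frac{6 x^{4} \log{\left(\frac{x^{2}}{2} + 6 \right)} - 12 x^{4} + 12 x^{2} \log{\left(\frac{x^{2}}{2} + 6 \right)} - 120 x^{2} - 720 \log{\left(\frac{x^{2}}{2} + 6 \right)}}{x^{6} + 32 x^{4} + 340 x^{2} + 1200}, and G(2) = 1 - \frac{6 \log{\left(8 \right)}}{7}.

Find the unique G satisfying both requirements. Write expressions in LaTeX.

Differentiate the proposed G(x) back; it has to land on the given G'(x).
A general antiderivative is - \frac{3 x \log{\left(\frac{x^{2}}{2} + 6 \right)}}{\frac{x^{2}}{2} + 5} + C.
The condition gives C = 1 - \frac{6 \log{\left(8 \right)}}{7} - (- \frac{6 \log{\left(8 \right)}}{7}) = 1.
So G(x) = \frac{x^{2} - 6 x \log{\left(\frac{x^{2}}{2} + 6 \right)} + 10}{x^{2} + 10}.
Check: d/dx[\frac{x^{2} - 6 x \log{\left(\frac{x^{2}}{2} + 6 \right)} + 10}{x^{2} + 10}] = \frac{6 x^{4} \log{\left(\frac{x^{2}}{2} + 6 \right)} - 12 x^{4} + 12 x^{2} \log{\left(\frac{x^{2}}{2} + 6 \right)} - 120 x^{2} - 720 \log{\left(\frac{x^{2}}{2} + 6 \right)}}{x^{6} + 32 x^{4} + 340 x^{2} + 1200} = G'(x).

G(x) = \frac{x^{2} - 6 x \log{\left(\frac{x^{2}}{2} + 6 \right)} + 10}{x^{2} + 10}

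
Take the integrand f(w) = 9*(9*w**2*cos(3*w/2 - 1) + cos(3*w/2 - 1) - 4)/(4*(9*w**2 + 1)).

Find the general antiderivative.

F(w) = 3*sin(3*w/2 - 1)/2 - 3*atan(3*w) + C

An antiderivative F(w) passes only if d/dw[F] lands on f(w) exactly.
Check: d/dw[3*sin(3*w/2 - 1)/2 - 3*atan(3*w)] = (81*w**2*cos(3*w/2 - 1) + 9*cos(3*w/2 - 1) - 36)/(36*w**2 + 4), which equals f(w).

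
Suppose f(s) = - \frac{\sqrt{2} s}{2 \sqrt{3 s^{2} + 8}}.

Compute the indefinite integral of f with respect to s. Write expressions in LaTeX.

F(s) = - \frac{\sqrt{2} \sqrt{3 s^{2} + 8}}{6} + C

f matches the chain-rule pattern g'(h)*h' with inner function h(s) = \frac{3 s^{2}}{2} + 4; substituting u = h(s) collapses the integral.
Check: d/ds[- \frac{\sqrt{2} \sqrt{3 s^{2} + 8}}{6}] = - \frac{\sqrt{2} s}{2 \sqrt{3 s^{2} + 8}} = f(s).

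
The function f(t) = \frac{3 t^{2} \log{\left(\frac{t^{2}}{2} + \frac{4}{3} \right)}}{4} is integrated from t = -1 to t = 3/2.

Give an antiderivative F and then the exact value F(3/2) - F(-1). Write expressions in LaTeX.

Any candidate F(t) must reproduce f(t) exactly when differentiated.
F(t) = \frac{9 t^{3} \log{\left(\frac{t^{2}}{2} + \frac{4}{3} \right)} - 6 t^{3} + 48 t - 32 \sqrt{6} \operatorname{atan}{\left(\frac{\sqrt{6} t}{4} \right)}}{36} is an antiderivative of f.
Check: d/dt[\frac{9 t^{3} \log{\left(\frac{t^{2}}{2} + \frac{4}{3} \right)} - 6 t^{3} + 48 t - 32 \sqrt{6} \operatorname{atan}{\left(\frac{\sqrt{6} t}{4} \right)}}{36}] = \frac{3 t^{2} \log{\left(3 t^{2} + 8 \right)}}{4} - \frac{3 t^{2} \log{\left(6 \right)}}{4}, which equals f(t).
F(3/2) = - \frac{8 \sqrt{6} \operatorname{atan}{\left(\frac{3 \sqrt{6}}{8} \right)}}{9} + \frac{27 \log{\left(\frac{59}{24} \right)}}{32} + \frac{23}{16}; F(-1) = - \frac{7}{6} - \frac{\log{\left(\frac{11}{6} \right)}}{4} + \frac{8 \sqrt{6} \operatorname{atan}{\left(\frac{\sqrt{6}}{4} \right)}}{9}.
Integral = F(3/2) - F(-1) = - \frac{8 \sqrt{6} \operatorname{atan}{\left(\frac{3 \sqrt{6}}{8} \right)}}{9} - \frac{8 \sqrt{6} \operatorname{atan}{\left(\frac{\sqrt{6}}{4} \right)}}{9} + \frac{\log{\left(\frac{11}{6} \right)}}{4} + \frac{27 \log{\left(\frac{59}{24} \right)}}{32} + \frac{125}{48}.

Antiderivative: F(t) = \frac{9 t^{3} \log{\left(\frac{t^{2}}{2} + \frac{4}{3} \right)} - 6 t^{3} + 48 t - 32 \sqrt{6} \operatorname{atan}{\left(\frac{\sqrt{6} t}{4} \right)}}{36}; value = - \frac{8 \sqrt{6} \operatorname{atan}{\left(\frac{3 \sqrt{6}}{8} \right)}}{9} - \frac{8 \sqrt{6} \operatorname{atan}{\left(\frac{\sqrt{6}}{4} \right)}}{9} + \frac{\log{\left(\frac{11}{6} \right)}}{4} + \frac{27 \log{\left(\frac{59}{24} \right)}}{32} + \frac{125}{48}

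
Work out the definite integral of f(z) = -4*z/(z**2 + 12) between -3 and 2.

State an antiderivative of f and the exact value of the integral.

The substitution u = z**2/2 + 6 works: f is exactly (dF/du)*(du/dz) for that inner function.
F(z) = -2*log(z**2/2 + 6) is an antiderivative of f.
Check: d/dz[-2*log(z**2/2 + 6)] = -4*z/(z**2 + 12) = f(z).
F(2) = -2*log(8); F(-3) = -2*log(21/2).
Integral = F(2) - F(-3) = -2*log(8) + 2*log(21/2).

Antiderivative: F(z) = -2*log(z**2/2 + 6); value = -2*log(8) + 2*log(21/2)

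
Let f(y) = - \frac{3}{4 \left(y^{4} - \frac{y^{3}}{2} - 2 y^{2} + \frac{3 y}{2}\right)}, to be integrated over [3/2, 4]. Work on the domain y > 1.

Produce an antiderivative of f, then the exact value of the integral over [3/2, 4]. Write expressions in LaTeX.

Antiderivative: F(y) = \frac{- 25 y \log{\left(y \right)} + 21 y \log{\left(y - 1 \right)} + 4 y \log{\left(y + \frac{3}{2} \right)} + 25 \log{\left(y \right)} - 21 \log{\left(y - 1 \right)} - 4 \log{\left(y + \frac{3}{2} \right)} + 15}{50 y - 50}; value = - \frac{\log{\left(4 \right)}}{2} - \frac{1}{2} + \frac{2 \log{\left(\frac{11}{2} \right)}}{25} + \frac{\log{\left(\frac{3}{2} \right)}}{2} + \frac{21 \log{\left(2 \right)}}{50} + \frac{17 \log{\left(3 \right)}}{50}

The denominator factors as 2 y \left(y - 1\right)^{2} \left(2 y + 3\right); partial fractions split f into directly integrable pieces: \frac{4}{25 \left(2 y + 3\right)} + \frac{21}{50 \left(y - 1\right)} - \frac{3}{10 \left(y - 1\right)^{2}} - \frac{1}{2 y}.
F(y) = \frac{- 25 y \log{\left(y \right)} + 21 y \log{\left(y - 1 \right)} + 4 y \log{\left(y + \frac{3}{2} \right)} + 25 \log{\left(y \right)} - 21 \log{\left(y - 1 \right)} - 4 \log{\left(y + \frac{3}{2} \right)} + 15}{50 y - 50} is an antiderivative of f.
Check: d/dy[\frac{- 25 y \log{\left(y \right)} + 21 y \log{\left(y - 1 \right)} + 4 y \log{\left(y + \frac{3}{2} \right)} + 25 \log{\left(y \right)} - 21 \log{\left(y - 1 \right)} - 4 \log{\left(y + \frac{3}{2} \right)} + 15}{50 y - 50}] = - \frac{3}{4 y^{4} - 2 y^{3} - 8 y^{2} + 6 y}, which equals f(y).
F(4) = - \frac{\log{\left(4 \right)}}{2} + \frac{1}{10} + \frac{2 \log{\left(\frac{11}{2} \right)}}{25} + \frac{21 \log{\left(3 \right)}}{50}; F(3/2) = - \frac{21 \log{\left(2 \right)}}{50} - \frac{\log{\left(\frac{3}{2} \right)}}{2} + \frac{2 \log{\left(3 \right)}}{25} + \frac{3}{5}.
Integral = F(4) - F(3/2) = - \frac{\log{\left(4 \right)}}{2} - \frac{1}{2} + \frac{2 \log{\left(\frac{11}{2} \right)}}{25} + \frac{\log{\left(\frac{3}{2} \right)}}{2} + \frac{21 \log{\left(2 \right)}}{50} + \frac{17 \log{\left(3 \right)}}{50}.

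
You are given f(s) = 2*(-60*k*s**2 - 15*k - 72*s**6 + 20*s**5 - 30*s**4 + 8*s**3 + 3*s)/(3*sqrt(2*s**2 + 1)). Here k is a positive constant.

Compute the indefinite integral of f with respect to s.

F(s) = -10*k*s*sqrt(2*s**2 + 1) - 4*s**5*sqrt(2*s**2 + 1) + 4*s**4*sqrt(2*s**2 + 1)/3 + sqrt(2*s**2 + 1) + C

f has the shape u'v + uv' for u = 4*sqrt(2*s**2 + 1) and v = -5*k*s/2 - s**5 + s**4/3 + 1/4 — it is the derivative of the product u*v.
Check: d/ds[-10*k*s*sqrt(2*s**2 + 1) - 4*s**5*sqrt(2*s**2 + 1) + 4*s**4*sqrt(2*s**2 + 1)/3 + sqrt(2*s**2 + 1)] = (-120*k*s**2 - 30*k - 144*s**6 + 40*s**5 - 60*s**4 + 16*s**3 + 6*s)/(3*sqrt(2*s**2 + 1)), which equals f(s).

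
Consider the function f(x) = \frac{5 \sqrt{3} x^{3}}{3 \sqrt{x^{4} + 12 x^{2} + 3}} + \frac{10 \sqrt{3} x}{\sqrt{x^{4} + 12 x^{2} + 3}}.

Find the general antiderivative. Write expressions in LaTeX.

The substitution u = \frac{x^{4}}{3} + 4 x^{2} + 1 works: f is exactly (dF/du)*(du/dx) for that inner function.
Check: d/dx[\frac{5 \sqrt{3} \sqrt{x^{4} + 12 x^{2} + 3}}{6}] = \frac{5 \sqrt{3} x^{3} + 30 \sqrt{3} x}{3 \sqrt{x^{4} + 12 x^{2} + 3}}, which equals f(x).

F(x) = \frac{5 \sqrt{3} \sqrt{x^{4} + 12 x^{2} + 3}}{6} + C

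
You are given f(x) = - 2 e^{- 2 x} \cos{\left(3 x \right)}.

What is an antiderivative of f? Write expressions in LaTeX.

An antiderivative is F(x) = \frac{2 \left(- 3 \sin{\left(3 x \right)} + 2 \cos{\left(3 x \right)}\right) e^{- 2 x}}{13}.

Any candidate F(x) must reproduce f(x) exactly when differentiated.
Check: d/dx[\frac{2 \left(- 3 \sin{\left(3 x \right)} + 2 \cos{\left(3 x \right)}\right) e^{- 2 x}}{13}] = - 2 e^{- 2 x} \cos{\left(3 x \right)} = f(x).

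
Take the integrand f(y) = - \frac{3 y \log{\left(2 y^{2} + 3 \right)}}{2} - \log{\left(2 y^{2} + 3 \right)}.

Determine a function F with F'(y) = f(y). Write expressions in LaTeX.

The integrand splits into summands that can be handled one at a time.
Check: d/dy[\frac{6 y^{2} + 2 y \left(- 3 y - 4\right) \log{\left(2 y^{2} + 3 \right)} + 16 y - 9 \log{\left(y^{2} + \frac{3}{2} \right)} - 8 \sqrt{6} \operatorname{atan}{\left(\frac{\sqrt{6} y}{3} \right)}}{8}] = - \frac{3 y \log{\left(2 y^{2} + 3 \right)}}{2} - \log{\left(2 y^{2} + 3 \right)} = f(y).

An antiderivative is F(y) = \frac{6 y^{2} + 2 y \left(- 3 y - 4\right) \log{\left(2 y^{2} + 3 \right)} + 16 y - 9 \log{\left(y^{2} + \frac{3}{2} \right)} - 8 \sqrt{6} \operatorname{atan}{\left(\frac{\sqrt{6} y}{3} \right)}}{8}.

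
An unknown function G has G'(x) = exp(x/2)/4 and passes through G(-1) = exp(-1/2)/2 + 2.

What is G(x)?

G(x) = exp(x/2)/2 + 2

Any candidate G(x) must reproduce the stated G'(x) exactly.
A general antiderivative is exp(x/2)/2 + C.
The condition gives C = exp(-1/2)/2 + 2 - (exp(-1/2)/2) = 2.
So G(x) = exp(x/2)/2 + 2.
Check: d/dx[exp(x/2)/2 + 2] = exp(x/2)/4 = G'(x).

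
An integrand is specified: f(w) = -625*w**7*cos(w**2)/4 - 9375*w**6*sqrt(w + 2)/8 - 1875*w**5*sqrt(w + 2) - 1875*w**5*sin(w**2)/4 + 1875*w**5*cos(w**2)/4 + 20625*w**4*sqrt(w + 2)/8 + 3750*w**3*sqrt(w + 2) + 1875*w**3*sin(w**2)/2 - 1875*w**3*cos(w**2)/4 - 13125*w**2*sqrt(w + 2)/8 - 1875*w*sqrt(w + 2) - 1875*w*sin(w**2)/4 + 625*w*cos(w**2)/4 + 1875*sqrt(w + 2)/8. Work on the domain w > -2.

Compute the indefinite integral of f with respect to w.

Recognize the product-rule pattern: f = u'v + uv' with u = 5*(5*w**2 - 5)**3/4, v = -(w + 2)**(3/2) - sin(w**2)/2, so integration by parts undoes it.
Check: d/dw[-625*(w - 1)**3*(w + 1)**3*(2*w*sqrt(w + 2) + 4*sqrt(w + 2) + sin(w**2))/8] = (-1250*w**7*sqrt(w + 2)*cos(w**2) - 9375*w**7 - 33750*w**6 - 3750*w**5*sqrt(w + 2)*sin(w**2) + 3750*w**5*sqrt(w + 2)*cos(w**2) - 9375*w**5 + 71250*w**4 + 7500*w**3*sqrt(w + 2)*sin(w**2) - 3750*w**3*sqrt(w + 2)*cos(w**2) + 46875*w**3 - 41250*w**2 - 3750*w*sqrt(w + 2)*sin(w**2) + 1250*w*sqrt(w + 2)*cos(w**2) - 28125*w + 3750)/(8*sqrt(w + 2)), which equals f(w).

F(w) = -625*(w - 1)**3*(w + 1)**3*(2*w*sqrt(w + 2) + 4*sqrt(w + 2) + sin(w**2))/8 + C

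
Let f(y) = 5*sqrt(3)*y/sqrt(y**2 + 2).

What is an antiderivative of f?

The substitution u = 3*y**2 + 6 works: f is exactly (dF/du)*(du/dy) for that inner function.
Check: d/dy[5*sqrt(3*y**2 + 6)] = 5*sqrt(3)*y/sqrt(y**2 + 2) = f(y).

An antiderivative is F(y) = 5*sqrt(3*y**2 + 6).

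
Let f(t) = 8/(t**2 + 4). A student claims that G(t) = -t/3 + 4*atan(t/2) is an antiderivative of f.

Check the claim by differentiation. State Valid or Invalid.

Invalid: d/dt[G] - f = -1/3, which is not 0.

d/dt[G] = (20 - t**2)/(3*t**2 + 12)
d/dt[G] - f(t) = -1/3 != 0.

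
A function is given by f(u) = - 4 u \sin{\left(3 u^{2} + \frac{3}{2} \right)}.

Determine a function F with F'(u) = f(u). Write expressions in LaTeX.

An antiderivative is F(u) = \frac{2 \cos{\left(3 u^{2} + \frac{3}{2} \right)}}{3}.

The substitution w = 3 u^{2} + \frac{3}{2} works: f is exactly (dF/dw)*(dw/du) for that inner function.
Check: d/du[\frac{2 \cos{\left(3 u^{2} + \frac{3}{2} \right)}}{3}] = - 4 u \sin{\left(3 u^{2} + \frac{3}{2} \right)} = f(u).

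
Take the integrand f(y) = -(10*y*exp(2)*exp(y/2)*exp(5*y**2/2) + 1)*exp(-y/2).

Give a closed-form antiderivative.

A candidate is checked by its d/dy: the result must match f(y).
Check: d/dy[(-2*exp(2)*exp(y/2)*exp(5*y**2/2) + 2)*exp(-y/2)] = (-10*y*exp(2)*exp(y/2)*exp(5*y**2/2) - 1)*exp(-y/2), which equals f(y).

An antiderivative is F(y) = (-2*exp(2)*exp(y/2)*exp(5*y**2/2) + 2)*exp(-y/2).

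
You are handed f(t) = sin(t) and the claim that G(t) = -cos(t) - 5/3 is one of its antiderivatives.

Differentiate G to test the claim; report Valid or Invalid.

d/dt[G] = sin(t)
This equals f(t) exactly, so the claim holds.

Valid - the claim checks out under differentiation.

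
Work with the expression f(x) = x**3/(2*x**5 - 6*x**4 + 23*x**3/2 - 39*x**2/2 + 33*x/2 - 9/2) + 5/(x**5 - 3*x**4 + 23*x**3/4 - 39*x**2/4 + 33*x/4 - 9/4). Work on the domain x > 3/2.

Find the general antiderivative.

Factor the denominator ((x - 1)*(2*x - 3)*(2*x - 1)*(x**2 + 3)) and decompose: f = -(89*x - 339)/(546*(x**2 + 3)) + 81/(13*(2*x - 1)) + 107/(21*(2*x - 3)) - 11/(2*(x - 1)); each piece integrates to a log, atan, or power term.
Check: d/dx[(2782*log(x - 3/2) - 6006*log(x - 1) + 3402*log(x - 1/2) - 89*log(x**2 + 3) + 226*sqrt(3)*atan(sqrt(3)*x/3))/1092] = (2*x**3 + 20)/(4*x**5 - 12*x**4 + 23*x**3 - 39*x**2 + 33*x - 9), which equals f(x).

F(x) = (2782*log(x - 3/2) - 6006*log(x - 1) + 3402*log(x - 1/2) - 89*log(x**2 + 3) + 226*sqrt(3)*atan(sqrt(3)*x/3))/1092 + C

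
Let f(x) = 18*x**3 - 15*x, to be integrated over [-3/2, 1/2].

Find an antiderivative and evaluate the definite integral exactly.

f matches the chain-rule pattern g'(h)*h' with inner function h(x) = 5/4 - 3*x**2/2; substituting u = h(x) collapses the integral.
F(x) = 9*x**4/2 - 15*x**2/2 is an antiderivative of f.
Check: d/dx[9*x**4/2 - 15*x**2/2] = 18*x**3 - 15*x = f(x).
F(1/2) = -51/32; F(-3/2) = 189/32.
Integral = F(1/2) - F(-3/2) = -15/2.

Antiderivative: F(x) = 9*x**4/2 - 15*x**2/2; value = -15/2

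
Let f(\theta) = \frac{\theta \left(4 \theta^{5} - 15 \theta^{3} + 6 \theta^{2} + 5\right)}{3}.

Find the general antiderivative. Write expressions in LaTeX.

F(\theta) = \frac{4 \theta^{7}}{21} - \theta^{5} + \frac{\theta^{4}}{2} + \frac{5 \theta^{2}}{6} + C

Whatever form F(\theta) takes, F'(\theta) = f(\theta) is non-negotiable.
Check: d/d\theta[\frac{4 \theta^{7}}{21} - \theta^{5} + \frac{\theta^{4}}{2} + \frac{5 \theta^{2}}{6}] = \frac{4 \theta^{6}}{3} - 5 \theta^{4} + 2 \theta^{3} + \frac{5 \theta}{3}, which equals f(\theta).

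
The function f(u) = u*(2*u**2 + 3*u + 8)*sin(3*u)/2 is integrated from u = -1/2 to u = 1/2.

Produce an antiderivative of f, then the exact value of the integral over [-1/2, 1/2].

Antiderivative: F(u) = -u**3*cos(3*u)/3 + u**2*sin(3*u)/3 - u**2*cos(3*u)/2 + u*sin(3*u)/3 - 10*u*cos(3*u)/9 + 10*sin(3*u)/27 + cos(3*u)/9; value = -43*cos(3/2)/36 + 49*sin(3/2)/54

A first test for any F(u): its u-derivative must equal f(u) identically.
F(u) = -u**3*cos(3*u)/3 + u**2*sin(3*u)/3 - u**2*cos(3*u)/2 + u*sin(3*u)/3 - 10*u*cos(3*u)/9 + 10*sin(3*u)/27 + cos(3*u)/9 is an antiderivative of f.
Check: d/du[-u**3*cos(3*u)/3 + u**2*sin(3*u)/3 - u**2*cos(3*u)/2 + u*sin(3*u)/3 - 10*u*cos(3*u)/9 + 10*sin(3*u)/27 + cos(3*u)/9] = u**3*sin(3*u) + 3*u**2*sin(3*u)/2 + 4*u*sin(3*u), which equals f(u).
F(1/2) = -11*cos(3/2)/18 + 67*sin(3/2)/108; F(-1/2) = -31*sin(3/2)/108 + 7*cos(3/2)/12.
Integral = F(1/2) - F(-1/2) = -43*cos(3/2)/36 + 49*sin(3/2)/54.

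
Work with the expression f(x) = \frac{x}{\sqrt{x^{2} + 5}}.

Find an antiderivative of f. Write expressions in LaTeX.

An antiderivative is F(x) = \sqrt{x^{2} + 5}.

f matches the chain-rule pattern g'(h)*h' with inner function h(x) = x^{2} + 5; substituting u = h(x) collapses the integral.
Check: d/dx[\sqrt{x^{2} + 5}] = \frac{x}{\sqrt{x^{2} + 5}} = f(x).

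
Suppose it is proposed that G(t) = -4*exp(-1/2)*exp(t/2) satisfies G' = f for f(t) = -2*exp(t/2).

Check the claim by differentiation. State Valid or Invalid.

Invalid: d/dt[G] - f = -2*exp(-1/2)*exp(t/2) + 2*exp(t/2), which is not 0.

d/dt[G] = -2*exp(-1/2)*exp(t/2)
d/dt[G] - f(t) = -2*exp(-1/2)*exp(t/2) + 2*exp(t/2) != 0.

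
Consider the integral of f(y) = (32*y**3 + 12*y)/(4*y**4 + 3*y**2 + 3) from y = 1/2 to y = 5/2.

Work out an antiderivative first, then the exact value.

f matches the chain-rule pattern g'(h)*h' with inner function h(y) = 2*y**4 + 3*y**2/2 + 3/2; substituting u = h(y) collapses the integral.
F(y) = 2*log(2*y**4 + 3*y**2/2 + 3/2) is an antiderivative of f.
Check: d/dy[2*log(2*y**4 + 3*y**2/2 + 3/2)] = (32*y**3 + 12*y)/(4*y**4 + 3*y**2 + 3) = f(y).
F(5/2) = 2*log(89); F(1/2) = 2*log(2).
Integral = F(5/2) - F(1/2) = -2*log(2) + 2*log(89).

Antiderivative: F(y) = 2*log(2*y**4 + 3*y**2/2 + 3/2); value = -2*log(2) + 2*log(89)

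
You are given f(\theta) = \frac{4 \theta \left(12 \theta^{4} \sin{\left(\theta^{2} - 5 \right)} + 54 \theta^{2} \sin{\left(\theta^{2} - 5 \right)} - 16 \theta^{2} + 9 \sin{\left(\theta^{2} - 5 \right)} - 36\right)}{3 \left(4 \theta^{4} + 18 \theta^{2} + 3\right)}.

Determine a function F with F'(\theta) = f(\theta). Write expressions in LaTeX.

An antiderivative is F(\theta) = - \frac{2 \left(2 \log{\left(\frac{2 \theta^{4}}{3} + 3 \theta^{2} + \frac{1}{2} \right)} + 3 \cos{\left(\theta^{2} - 5 \right)}\right)}{3}.

Recover f(\theta) by differentiating a candidate F(\theta); any mismatch rules it out.
Check: d/d\theta[- \frac{2 \left(2 \log{\left(\frac{2 \theta^{4}}{3} + 3 \theta^{2} + \frac{1}{2} \right)} + 3 \cos{\left(\theta^{2} - 5 \right)}\right)}{3}] = \frac{48 \theta^{5} \sin{\left(\theta^{2} - 5 \right)} + 216 \theta^{3} \sin{\left(\theta^{2} - 5 \right)} - 64 \theta^{3} + 36 \theta \sin{\left(\theta^{2} - 5 \right)} - 144 \theta}{12 \theta^{4} + 54 \theta^{2} + 9}, which equals f(\theta).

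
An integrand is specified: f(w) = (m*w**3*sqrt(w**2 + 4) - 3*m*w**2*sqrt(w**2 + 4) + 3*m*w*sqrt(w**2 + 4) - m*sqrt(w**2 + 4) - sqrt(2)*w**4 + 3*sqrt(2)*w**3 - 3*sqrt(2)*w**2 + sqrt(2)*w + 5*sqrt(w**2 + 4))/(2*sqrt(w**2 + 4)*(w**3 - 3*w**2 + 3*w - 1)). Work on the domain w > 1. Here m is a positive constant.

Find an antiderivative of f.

Differentiate the proposed F(w) back; it has to land on f(w) exactly.
Check: d/dw[(2*m*w**3 - 4*m*w**2 + 2*m*w - 2*sqrt(2)*w**2*sqrt(w**2 + 4) + 4*sqrt(2)*w*sqrt(w**2 + 4) - 2*sqrt(2)*sqrt(w**2 + 4) - 5)/(4*(w - 1)**2)] = (m*w**3*sqrt(w**2 + 4) - 3*m*w**2*sqrt(w**2 + 4) + 3*m*w*sqrt(w**2 + 4) - m*sqrt(w**2 + 4) - sqrt(2)*w**4 + 3*sqrt(2)*w**3 - 3*sqrt(2)*w**2 + sqrt(2)*w + 5*sqrt(w**2 + 4))/(2*w**3*sqrt(w**2 + 4) - 6*w**2*sqrt(w**2 + 4) + 6*w*sqrt(w**2 + 4) - 2*sqrt(w**2 + 4)), which equals f(w).

An antiderivative is F(w) = (2*m*w**3 - 4*m*w**2 + 2*m*w - 2*sqrt(2)*w**2*sqrt(w**2 + 4) + 4*sqrt(2)*w*sqrt(w**2 + 4) - 2*sqrt(2)*sqrt(w**2 + 4) - 5)/(4*(w - 1)**2).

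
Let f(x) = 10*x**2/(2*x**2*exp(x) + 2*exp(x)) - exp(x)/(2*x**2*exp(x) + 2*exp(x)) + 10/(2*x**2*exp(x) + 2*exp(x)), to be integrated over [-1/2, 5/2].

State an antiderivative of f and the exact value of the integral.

Antiderivative: F(x) = (-exp(x)*atan(x) - 10)*exp(-x)/2; value = -atan(5/2)/2 - 5*exp(-5/2) - atan(1/2)/2 + 5*exp(1/2)

The integrand splits into summands that can be handled one at a time.
F(x) = (-exp(x)*atan(x) - 10)*exp(-x)/2 is an antiderivative of f.
Check: d/dx[(-exp(x)*atan(x) - 10)*exp(-x)/2] = (10*x**2 - exp(x) + 10)/(2*x**2*exp(x) + 2*exp(x)), which equals f(x).
F(5/2) = -atan(5/2)/2 - 5*exp(-5/2); F(-1/2) = -5*exp(1/2) + atan(1/2)/2.
Integral = F(5/2) - F(-1/2) = -atan(5/2)/2 - 5*exp(-5/2) - atan(1/2)/2 + 5*exp(1/2).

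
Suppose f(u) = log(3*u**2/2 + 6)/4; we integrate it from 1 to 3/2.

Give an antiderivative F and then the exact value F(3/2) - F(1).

For F(u) to be correct the identity F'(u) - f(u) = 0 must hold.
F(u) = (u*log(3*u**2/2 + 6) - 2*u + 4*atan(u/2))/4 is an antiderivative of f.
Check: d/du[(u*log(3*u**2/2 + 6) - 2*u + 4*atan(u/2))/4] = log(u**2/2 + 2)/4 + log(3)/4, which equals f(u).
F(3/2) = -3/4 + atan(3/4) + 3*log(75/8)/8; F(1) = -1/2 + atan(1/2) + log(15/2)/4.
Integral = F(3/2) - F(1) = -log(15/2)/4 - atan(1/2) - 1/4 + atan(3/4) + 3*log(75/8)/8.

Antiderivative: F(u) = (u*log(3*u**2/2 + 6) - 2*u + 4*atan(u/2))/4; value = -log(15/2)/4 - atan(1/2) - 1/4 + atan(3/4) + 3*log(75/8)/8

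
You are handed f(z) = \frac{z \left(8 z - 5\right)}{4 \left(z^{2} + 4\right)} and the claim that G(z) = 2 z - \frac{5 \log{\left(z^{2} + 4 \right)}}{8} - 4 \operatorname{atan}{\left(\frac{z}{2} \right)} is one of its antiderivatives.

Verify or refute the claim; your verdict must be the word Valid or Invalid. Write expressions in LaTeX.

d/dz[G] = \frac{8 z^{2} - 5 z}{4 z^{2} + 16}
This equals f(z) exactly, so the claim holds.

Valid. The derivative of G reproduces f.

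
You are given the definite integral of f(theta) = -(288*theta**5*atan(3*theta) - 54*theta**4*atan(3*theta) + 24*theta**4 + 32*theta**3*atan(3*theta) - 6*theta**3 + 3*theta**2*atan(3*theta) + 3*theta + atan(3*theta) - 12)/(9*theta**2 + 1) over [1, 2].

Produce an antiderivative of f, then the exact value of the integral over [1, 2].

Antiderivative: F(theta) = -(8*theta**4 - 2*theta**3 + theta - 4)*atan(3*theta); value = -110*atan(6) + 3*atan(3)

Recognize the product-rule pattern: f = u'v + uv' with u = -8*theta**4 + 2*theta**3 - theta + 4, v = atan(3*theta), so integration by parts undoes it.
F(theta) = -(8*theta**4 - 2*theta**3 + theta - 4)*atan(3*theta) is an antiderivative of f.
Check: d/dtheta[-(8*theta**4 - 2*theta**3 + theta - 4)*atan(3*theta)] = (-288*theta**5*atan(3*theta) + 54*theta**4*atan(3*theta) - 24*theta**4 - 32*theta**3*atan(3*theta) + 6*theta**3 - 3*theta**2*atan(3*theta) - 3*theta - atan(3*theta) + 12)/(9*theta**2 + 1), which equals f(theta).
F(2) = -110*atan(6); F(1) = -3*atan(3).
Integral = F(2) - F(1) = -110*atan(6) + 3*atan(3).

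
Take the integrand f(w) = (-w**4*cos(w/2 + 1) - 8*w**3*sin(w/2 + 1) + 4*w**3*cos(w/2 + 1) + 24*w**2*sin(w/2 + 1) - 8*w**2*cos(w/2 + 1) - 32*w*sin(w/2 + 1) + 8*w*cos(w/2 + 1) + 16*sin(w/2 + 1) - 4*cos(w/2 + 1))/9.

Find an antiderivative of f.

An antiderivative is F(w) = -2*(-w**2 + 2*w - 2)**2*sin(w/2 + 1)/9.

Recognize the product-rule pattern: f = u'v + uv' with u = -2*(-w**2/3 + 2*w/3 - 2/3)**2, v = sin(w/2 + 1), so integration by parts undoes it.
Check: d/dw[-2*(-w**2 + 2*w - 2)**2*sin(w/2 + 1)/9] = -w**4*cos(w/2 + 1)/9 - 8*w**3*sin(w/2 + 1)/9 + 4*w**3*cos(w/2 + 1)/9 + 8*w**2*sin(w/2 + 1)/3 - 8*w**2*cos(w/2 + 1)/9 - 32*w*sin(w/2 + 1)/9 + 8*w*cos(w/2 + 1)/9 + 16*sin(w/2 + 1)/9 - 4*cos(w/2 + 1)/9, which equals f(w).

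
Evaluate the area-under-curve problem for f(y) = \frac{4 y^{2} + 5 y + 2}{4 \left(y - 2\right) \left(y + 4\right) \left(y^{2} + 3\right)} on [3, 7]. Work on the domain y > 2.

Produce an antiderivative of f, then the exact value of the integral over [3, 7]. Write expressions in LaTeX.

Factor the denominator (4 \left(y - 2\right) \left(y + 4\right) \left(y^{2} + 3\right)) and decompose: f = - \frac{5 \left(y - 4\right)}{76 \left(y^{2} + 3\right)} - \frac{23}{228 \left(y + 4\right)} + \frac{1}{6 \left(y - 2\right)}; each piece integrates to a log, atan, or power term.
F(y) = \frac{76 \log{\left(y - 2 \right)} - 46 \log{\left(y + 4 \right)} - 15 \log{\left(y^{2} + 3 \right)} + 40 \sqrt{3} \operatorname{atan}{\left(\frac{\sqrt{3} y}{3} \right)}}{456} is an antiderivative of f.
Check: d/dy[\frac{76 \log{\left(y - 2 \right)} - 46 \log{\left(y + 4 \right)} - 15 \log{\left(y^{2} + 3 \right)} + 40 \sqrt{3} \operatorname{atan}{\left(\frac{\sqrt{3} y}{3} \right)}}{456}] = \frac{4 y^{2} + 5 y + 2}{4 y^{4} + 8 y^{3} - 20 y^{2} + 24 y - 96}, which equals f(y).
F(7) = - \frac{23 \log{\left(11 \right)}}{228} - \frac{5 \log{\left(52 \right)}}{152} + \frac{5 \sqrt{3} \operatorname{atan}{\left(\frac{7 \sqrt{3}}{3} \right)}}{57} + \frac{\log{\left(5 \right)}}{6}; F(3) = - \frac{23 \log{\left(7 \right)}}{228} - \frac{5 \log{\left(12 \right)}}{152} + \frac{5 \sqrt{3} \pi}{171}.
Integral = F(7) - F(3) = - \frac{23 \log{\left(11 \right)}}{228} - \frac{5 \sqrt{3} \pi}{171} - \frac{5 \log{\left(52 \right)}}{152} + \frac{5 \log{\left(12 \right)}}{152} + \frac{23 \log{\left(7 \right)}}{228} + \frac{5 \sqrt{3} \operatorname{atan}{\left(\frac{7 \sqrt{3}}{3} \right)}}{57} + \frac{\log{\left(5 \right)}}{6}.

Antiderivative: F(y) = \frac{76 \log{\left(y - 2 \right)} - 46 \log{\left(y + 4 \right)} - 15 \log{\left(y^{2} + 3 \right)} + 40 \sqrt{3} \operatorname{atan}{\left(\frac{\sqrt{3} y}{3} \right)}}{456}; value = - \frac{23 \log{\left(11 \right)}}{228} - \frac{5 \sqrt{3} \pi}{171} - \frac{5 \log{\left(52 \right)}}{152} + \frac{5 \log{\left(12 \right)}}{152} + \frac{23 \log{\left(7 \right)}}{228} + \frac{5 \sqrt{3} \operatorname{atan}{\left(\frac{7 \sqrt{3}}{3} \right)}}{57} + \frac{\log{\left(5 \right)}}{6}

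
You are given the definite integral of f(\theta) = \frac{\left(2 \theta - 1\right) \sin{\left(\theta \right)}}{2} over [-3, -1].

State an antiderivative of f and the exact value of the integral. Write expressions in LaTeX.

Antiderivative: F(\theta) = - \theta \cos{\left(\theta \right)} + \sin{\left(\theta \right)} + \frac{\cos{\left(\theta \right)}}{2}; value = - \sin{\left(1 \right)} + \sin{\left(3 \right)} + \frac{3 \cos{\left(1 \right)}}{2} - \frac{7 \cos{\left(3 \right)}}{2}

Recover f(\theta) by differentiating a candidate F(\theta); any mismatch rules it out.
F(\theta) = - \theta \cos{\left(\theta \right)} + \sin{\left(\theta \right)} + \frac{\cos{\left(\theta \right)}}{2} is an antiderivative of f.
Check: d/d\theta[- \theta \cos{\left(\theta \right)} + \sin{\left(\theta \right)} + \frac{\cos{\left(\theta \right)}}{2}] = \theta \sin{\left(\theta \right)} - \frac{\sin{\left(\theta \right)}}{2}, which equals f(\theta).
F(-1) = - \sin{\left(1 \right)} + \frac{3 \cos{\left(1 \right)}}{2}; F(-3) = \frac{7 \cos{\left(3 \right)}}{2} - \sin{\left(3 \right)}.
Integral = F(-1) - F(-3) = - \sin{\left(1 \right)} + \sin{\left(3 \right)} + \frac{3 \cos{\left(1 \right)}}{2} - \frac{7 \cos{\left(3 \right)}}{2}.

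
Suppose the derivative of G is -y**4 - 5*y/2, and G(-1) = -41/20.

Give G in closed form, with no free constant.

G(y) = -y**5/5 - 5*y**2/4 - 1

The integrand splits into summands that can be handled one at a time.
A general antiderivative is -y**5/5 - 5*y**2/4 + C.
The condition gives C = -41/20 - (-21/20) = -1.
So G(y) = -y**5/5 - 5*y**2/4 - 1.
Check: d/dy[-y**5/5 - 5*y**2/4 - 1] = -y**4 - 5*y/2 = G'(y).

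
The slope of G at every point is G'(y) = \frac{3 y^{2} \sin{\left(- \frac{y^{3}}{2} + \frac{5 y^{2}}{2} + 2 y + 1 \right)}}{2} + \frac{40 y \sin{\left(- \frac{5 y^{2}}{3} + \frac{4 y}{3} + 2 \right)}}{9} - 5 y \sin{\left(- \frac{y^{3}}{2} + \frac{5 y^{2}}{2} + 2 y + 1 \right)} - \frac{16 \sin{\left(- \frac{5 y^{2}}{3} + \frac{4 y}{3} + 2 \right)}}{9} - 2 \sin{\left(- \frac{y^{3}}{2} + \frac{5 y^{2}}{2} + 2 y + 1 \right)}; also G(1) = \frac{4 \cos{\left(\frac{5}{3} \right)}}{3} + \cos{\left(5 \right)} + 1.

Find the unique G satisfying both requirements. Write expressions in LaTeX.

Integrate term by term and add the pieces.
A general antiderivative is \frac{4 \cos{\left(- \frac{5 y^{2}}{3} + \frac{4 y}{3} + 2 \right)}}{3} + \cos{\left(- \frac{y^{3}}{2} + \frac{5 y^{2}}{2} + 2 y + 1 \right)} + C.
The condition gives C = \frac{4 \cos{\left(\frac{5}{3} \right)}}{3} + \cos{\left(5 \right)} + 1 - (\frac{4 \cos{\left(\frac{5}{3} \right)}}{3} + \cos{\left(5 \right)}) = 1.
So G(y) = \frac{4 \cos{\left(- \frac{5 y^{2}}{3} + \frac{4 y}{3} + 2 \right)} + 3 \cos{\left(- \frac{y^{3}}{2} + \frac{5 y^{2}}{2} + 2 y + 1 \right)} + 3}{3}.
Check: d/dy[\frac{4 \cos{\left(- \frac{5 y^{2}}{3} + \frac{4 y}{3} + 2 \right)} + 3 \cos{\left(- \frac{y^{3}}{2} + \frac{5 y^{2}}{2} + 2 y + 1 \right)} + 3}{3}] = \frac{3 y^{2} \sin{\left(- \frac{y^{3}}{2} + \frac{5 y^{2}}{2} + 2 y + 1 \right)}}{2} + \frac{40 y \sin{\left(- \frac{5 y^{2}}{3} + \frac{4 y}{3} + 2 \right)}}{9} - 5 y \sin{\left(- \frac{y^{3}}{2} + \frac{5 y^{2}}{2} + 2 y + 1 \right)} - \frac{16 \sin{\left(- \frac{5 y^{2}}{3} + \frac{4 y}{3} + 2 \right)}}{9} - 2 \sin{\left(- \frac{y^{3}}{2} + \frac{5 y^{2}}{2} + 2 y + 1 \right)} = G'(y).

G(y) = \frac{4 \cos{\left(- \frac{5 y^{2}}{3} + \frac{4 y}{3} + 2 \right)} + 3 \cos{\left(- \frac{y^{3}}{2} + \frac{5 y^{2}}{2} + 2 y + 1 \right)} + 3}{3}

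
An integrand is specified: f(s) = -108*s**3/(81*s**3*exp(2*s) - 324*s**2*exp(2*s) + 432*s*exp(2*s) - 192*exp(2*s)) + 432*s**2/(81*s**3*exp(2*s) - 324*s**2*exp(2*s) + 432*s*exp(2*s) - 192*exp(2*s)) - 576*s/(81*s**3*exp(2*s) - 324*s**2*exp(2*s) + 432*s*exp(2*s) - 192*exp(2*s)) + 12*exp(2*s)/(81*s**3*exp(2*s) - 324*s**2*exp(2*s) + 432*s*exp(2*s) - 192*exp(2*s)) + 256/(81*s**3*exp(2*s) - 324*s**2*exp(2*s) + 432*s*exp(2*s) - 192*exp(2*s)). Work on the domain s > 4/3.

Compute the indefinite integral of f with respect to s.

Integrate term by term and add the pieces.
Check: d/ds[2*exp(-2*s)/3 - 2/(3*(3*s - 4)**2)] = (-108*s**3 + 432*s**2 - 576*s + 12*exp(2*s) + 256)/(81*s**3*exp(2*s) - 324*s**2*exp(2*s) + 432*s*exp(2*s) - 192*exp(2*s)), which equals f(s).

F(s) = 2*exp(-2*s)/3 - 2/(3*(3*s - 4)**2) + C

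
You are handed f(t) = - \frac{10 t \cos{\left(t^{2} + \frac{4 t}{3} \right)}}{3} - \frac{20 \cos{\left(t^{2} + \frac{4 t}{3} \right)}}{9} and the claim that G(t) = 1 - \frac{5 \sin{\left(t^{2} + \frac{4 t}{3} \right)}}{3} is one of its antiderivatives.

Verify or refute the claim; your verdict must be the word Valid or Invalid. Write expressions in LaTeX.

Valid - differentiating G returns exactly f.

d/dt[G] = - \frac{10 t \cos{\left(t^{2} + \frac{4 t}{3} \right)}}{3} - \frac{20 \cos{\left(t^{2} + \frac{4 t}{3} \right)}}{9}
This equals f(t) exactly, so the claim holds.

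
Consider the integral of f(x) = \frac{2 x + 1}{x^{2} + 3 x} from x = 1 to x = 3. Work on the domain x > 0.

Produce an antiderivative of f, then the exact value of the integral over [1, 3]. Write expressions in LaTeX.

Antiderivative: F(x) = \frac{\log{\left(x \right)}}{3} + \frac{5 \log{\left(x + 3 \right)}}{3}; value = - \frac{5 \log{\left(4 \right)}}{3} + \frac{\log{\left(3 \right)}}{3} + \frac{5 \log{\left(6 \right)}}{3}

The denominator factors as x \left(x + 3\right); partial fractions split f into directly integrable pieces: \frac{5}{3 \left(x + 3\right)} + \frac{1}{3 x}.
F(x) = \frac{\log{\left(x \right)}}{3} + \frac{5 \log{\left(x + 3 \right)}}{3} is an antiderivative of f.
Check: d/dx[\frac{\log{\left(x \right)}}{3} + \frac{5 \log{\left(x + 3 \right)}}{3}] = \frac{2 x + 1}{x^{2} + 3 x} = f(x).
F(3) = \frac{\log{\left(3 \right)}}{3} + \frac{5 \log{\left(6 \right)}}{3}; F(1) = \frac{5 \log{\left(4 \right)}}{3}.
Integral = F(3) - F(1) = - \frac{5 \log{\left(4 \right)}}{3} + \frac{\log{\left(3 \right)}}{3} + \frac{5 \log{\left(6 \right)}}{3}.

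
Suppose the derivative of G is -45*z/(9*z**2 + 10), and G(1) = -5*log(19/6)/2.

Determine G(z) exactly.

G(z) = -5*log(9*z**2 + 10)/2 + 5*log(6)/2

The substitution u = 3*z**2/2 + 5/3 works: G'(z) is exactly (dG/du)*(du/dz) for that inner function.
A general antiderivative is -5*log(3*z**2/2 + 5/3)/2 + C.
The condition gives C = -5*log(19/6)/2 - (-5*log(19/6)/2) = 0.
So G(z) = -5*log(9*z**2 + 10)/2 + 5*log(6)/2.
Check: d/dz[-5*log(9*z**2 + 10)/2 + 5*log(6)/2] = -45*z/(9*z**2 + 10) = G'(z).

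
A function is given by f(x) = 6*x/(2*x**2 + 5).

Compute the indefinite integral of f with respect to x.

F(x) = 3*log(2*x**2 + 5)/2 + C

f matches the chain-rule pattern g'(h)*h' with inner function h(x) = 2*x**2 + 5; substituting u = h(x) collapses the integral.
Check: d/dx[3*log(2*x**2 + 5)/2] = 6*x/(2*x**2 + 5) = f(x).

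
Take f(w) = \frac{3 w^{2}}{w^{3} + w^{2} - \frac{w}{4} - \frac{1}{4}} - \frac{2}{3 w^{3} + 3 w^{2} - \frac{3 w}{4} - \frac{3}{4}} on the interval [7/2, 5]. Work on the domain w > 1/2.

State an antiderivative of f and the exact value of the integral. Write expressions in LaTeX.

Antiderivative: F(w) = \frac{\log{\left(w - \frac{1}{2} \right)}}{18} - \frac{\log{\left(w + \frac{1}{2} \right)}}{6} + \frac{28 \log{\left(w + 1 \right)}}{9}; value = - \frac{55 \log{\left(\frac{9}{2} \right)}}{18} - \frac{\log{\left(\frac{11}{2} \right)}}{6} - \frac{\log{\left(3 \right)}}{18} + \frac{\log{\left(4 \right)}}{6} + \frac{28 \log{\left(6 \right)}}{9}

Factor the denominator (3 \left(w + 1\right) \left(2 w - 1\right) \left(2 w + 1\right)) and decompose: f = - \frac{1}{3 \left(2 w + 1\right)} + \frac{1}{9 \left(2 w - 1\right)} + \frac{28}{9 \left(w + 1\right)}; each piece integrates to a log, atan, or power term.
F(w) = \frac{\log{\left(w - \frac{1}{2} \right)}}{18} - \frac{\log{\left(w + \frac{1}{2} \right)}}{6} + \frac{28 \log{\left(w + 1 \right)}}{9} is an antiderivative of f.
Check: d/dw[\frac{\log{\left(w - \frac{1}{2} \right)}}{18} - \frac{\log{\left(w + \frac{1}{2} \right)}}{6} + \frac{28 \log{\left(w + 1 \right)}}{9}] = \frac{36 w^{2} - 8}{12 w^{3} + 12 w^{2} - 3 w - 3}, which equals f(w).
F(5) = - \frac{\log{\left(\frac{11}{2} \right)}}{6} + \frac{\log{\left(\frac{9}{2} \right)}}{18} + \frac{28 \log{\left(6 \right)}}{9}; F(7/2) = - \frac{\log{\left(4 \right)}}{6} + \frac{\log{\left(3 \right)}}{18} + \frac{28 \log{\left(\frac{9}{2} \right)}}{9}.
Integral = F(5) - F(7/2) = - \frac{55 \log{\left(\frac{9}{2} \right)}}{18} - \frac{\log{\left(\frac{11}{2} \right)}}{6} - \frac{\log{\left(3 \right)}}{18} + \frac{\log{\left(4 \right)}}{6} + \frac{28 \log{\left(6 \right)}}{9}.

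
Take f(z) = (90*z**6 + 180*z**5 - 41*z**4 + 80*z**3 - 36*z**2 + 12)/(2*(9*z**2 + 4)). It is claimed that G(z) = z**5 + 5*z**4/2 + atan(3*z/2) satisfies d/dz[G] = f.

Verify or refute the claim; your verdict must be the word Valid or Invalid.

Invalid: d/dz[G] - f = 9*z**2/2, which is not 0.

d/dz[G] = (45*z**6 + 90*z**5 + 20*z**4 + 40*z**3 + 6)/(9*z**2 + 4)
d/dz[G] - f(z) = 9*z**2/2 != 0.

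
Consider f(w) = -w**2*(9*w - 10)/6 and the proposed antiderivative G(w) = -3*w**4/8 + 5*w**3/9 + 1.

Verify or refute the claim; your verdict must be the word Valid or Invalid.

Valid: G'(w) = f(w).

d/dw[G] = -3*w**3/2 + 5*w**2/3
This equals f(w) exactly, so the claim holds.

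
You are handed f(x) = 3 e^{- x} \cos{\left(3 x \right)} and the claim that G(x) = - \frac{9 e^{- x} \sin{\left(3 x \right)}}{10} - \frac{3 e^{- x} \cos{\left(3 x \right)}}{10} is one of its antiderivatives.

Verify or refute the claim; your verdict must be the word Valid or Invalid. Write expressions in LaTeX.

d/dx[G] = \frac{\left(9 \sin{\left(3 x \right)} - 12 \cos{\left(3 x \right)}\right) e^{- x}}{5}
d/dx[G] - f(x) = \frac{\left(9 \sin{\left(3 x \right)} - 27 \cos{\left(3 x \right)}\right) e^{- x}}{5} != 0.

Invalid: d/dx[G] - f = \frac{\left(9 \sin{\left(3 x \right)} - 27 \cos{\left(3 x \right)}\right) e^{- x}}{5}, which is not 0.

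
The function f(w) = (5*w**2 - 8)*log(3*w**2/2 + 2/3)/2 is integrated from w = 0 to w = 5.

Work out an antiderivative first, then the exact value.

Antiderivative: F(w) = 5*w**3*log(9*w**2 + 4)/6 - 5*w**3*log(6)/6 - 5*w**3/9 - 4*w*log(9*w**2 + 4) + 4*w*log(6) + 236*w/27 - 472*atan(3*w/2)/81; value = -695/27 - 472*atan(15/2)/81 + 505*log(229/6)/6

Differentiate the proposed F(w) back; it has to land on f(w) exactly.
F(w) = 5*w**3*log(9*w**2 + 4)/6 - 5*w**3*log(6)/6 - 5*w**3/9 - 4*w*log(9*w**2 + 4) + 4*w*log(6) + 236*w/27 - 472*atan(3*w/2)/81 is an antiderivative of f.
Check: d/dw[5*w**3*log(9*w**2 + 4)/6 - 5*w**3*log(6)/6 - 5*w**3/9 - 4*w*log(9*w**2 + 4) + 4*w*log(6) + 236*w/27 - 472*atan(3*w/2)/81] = 5*w**2*log(9*w**2 + 4)/2 - 5*w**2*log(6)/2 - 4*log(9*w**2 + 4) + 4*log(6), which equals f(w).
F(5) = -505*log(6)/6 - 695/27 - 472*atan(15/2)/81 + 505*log(229)/6; F(0) = 0.
Integral = F(5) - F(0) = -695/27 - 472*atan(15/2)/81 + 505*log(229/6)/6.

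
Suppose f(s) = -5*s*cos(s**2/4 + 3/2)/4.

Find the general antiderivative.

F(s) = -5*sin(s**2/4 + 3/2)/2 + C

f matches the chain-rule pattern g'(h)*h' with inner function h(s) = s**2/4 + 3/2; substituting u = h(s) collapses the integral.
Check: d/ds[-5*sin(s**2/4 + 3/2)/2] = -5*s*cos(s**2/4 + 3/2)/4 = f(s).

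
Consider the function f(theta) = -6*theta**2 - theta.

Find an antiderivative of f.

An antiderivative is F(theta) = -2*theta**3 - theta**2/2.

Integrate term by term and add the pieces.
Check: d/dtheta[-2*theta**3 - theta**2/2] = -6*theta**2 - theta = f(theta).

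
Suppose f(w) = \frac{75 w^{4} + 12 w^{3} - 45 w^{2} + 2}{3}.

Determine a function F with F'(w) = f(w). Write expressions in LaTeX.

An antiderivative is F(w) = 5 w^{5} + w^{4} - 5 w^{3} + \frac{2 w}{3}.

For F(w) to be correct the identity F'(w) - f(w) = 0 must hold.
Check: d/dw[5 w^{5} + w^{4} - 5 w^{3} + \frac{2 w}{3}] = 25 w^{4} + 4 w^{3} - 15 w^{2} + \frac{2}{3}, which equals f(w).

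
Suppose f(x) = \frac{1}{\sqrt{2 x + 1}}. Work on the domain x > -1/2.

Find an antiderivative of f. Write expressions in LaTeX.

An antiderivative is F(x) = \sqrt{2 x + 1}.

A candidate is checked by its d/dx: the result must match f(x).
Check: d/dx[\sqrt{2 x + 1}] = \frac{1}{\sqrt{2 x + 1}} = f(x).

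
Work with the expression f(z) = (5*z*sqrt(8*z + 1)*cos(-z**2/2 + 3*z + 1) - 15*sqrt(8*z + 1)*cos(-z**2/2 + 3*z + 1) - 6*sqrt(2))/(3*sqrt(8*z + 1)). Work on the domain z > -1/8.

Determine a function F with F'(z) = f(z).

A first test for any F(z): its z-derivative must equal f(z) identically.
Check: d/dz[-sqrt(4*z + 1/2) - 5*sin(-z**2/2 + 3*z + 1)/3] = (5*z*sqrt(8*z + 1)*cos(-z**2/2 + 3*z + 1) - 15*sqrt(8*z + 1)*cos(-z**2/2 + 3*z + 1) - 6*sqrt(2))/(3*sqrt(8*z + 1)) = f(z).

An antiderivative is F(z) = -sqrt(4*z + 1/2) - 5*sin(-z**2/2 + 3*z + 1)/3.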